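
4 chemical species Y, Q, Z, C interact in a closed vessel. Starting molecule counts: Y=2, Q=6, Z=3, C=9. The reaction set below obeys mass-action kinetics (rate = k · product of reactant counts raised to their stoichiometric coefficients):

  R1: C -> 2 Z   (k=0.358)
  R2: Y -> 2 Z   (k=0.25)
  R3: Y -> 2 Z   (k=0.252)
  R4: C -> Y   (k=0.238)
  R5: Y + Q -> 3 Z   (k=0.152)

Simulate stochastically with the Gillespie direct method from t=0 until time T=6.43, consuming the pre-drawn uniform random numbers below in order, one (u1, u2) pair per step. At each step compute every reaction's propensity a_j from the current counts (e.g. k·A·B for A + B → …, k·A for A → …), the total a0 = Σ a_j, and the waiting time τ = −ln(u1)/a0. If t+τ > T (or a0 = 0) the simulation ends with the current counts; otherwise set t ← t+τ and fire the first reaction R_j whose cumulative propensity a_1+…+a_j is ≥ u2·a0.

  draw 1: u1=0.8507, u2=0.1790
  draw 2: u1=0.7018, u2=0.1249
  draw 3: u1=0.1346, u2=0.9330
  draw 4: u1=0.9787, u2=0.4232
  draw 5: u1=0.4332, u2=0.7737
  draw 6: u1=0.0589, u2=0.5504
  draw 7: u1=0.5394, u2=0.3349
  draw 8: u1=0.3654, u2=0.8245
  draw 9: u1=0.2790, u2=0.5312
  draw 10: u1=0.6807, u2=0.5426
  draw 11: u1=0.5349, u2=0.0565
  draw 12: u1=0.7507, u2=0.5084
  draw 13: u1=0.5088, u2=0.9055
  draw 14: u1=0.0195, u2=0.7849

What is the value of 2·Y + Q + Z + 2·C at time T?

Value at T = 31

Check how each reaction changes W = 2·Y + Q + Z + 2·C (weight of products minus weight of reactants):
R1: C -> 2 Z: (1·2) − (2·1) = 2 − 2 = 0
R2: Y -> 2 Z: (1·2) − (2·1) = 2 − 2 = 0
R3: Y -> 2 Z: (1·2) − (2·1) = 2 − 2 = 0
R4: C -> Y: (2·1) − (2·1) = 2 − 2 = 0
R5: Y + Q -> 3 Z: (1·3) − (2·1 + 1·1) = 3 − 3 = 0
Every reaction leaves W unchanged, so W is conserved and no simulation is needed: W(T) = W(0) = 2·2 + 6 + 3 + 2·9 = 31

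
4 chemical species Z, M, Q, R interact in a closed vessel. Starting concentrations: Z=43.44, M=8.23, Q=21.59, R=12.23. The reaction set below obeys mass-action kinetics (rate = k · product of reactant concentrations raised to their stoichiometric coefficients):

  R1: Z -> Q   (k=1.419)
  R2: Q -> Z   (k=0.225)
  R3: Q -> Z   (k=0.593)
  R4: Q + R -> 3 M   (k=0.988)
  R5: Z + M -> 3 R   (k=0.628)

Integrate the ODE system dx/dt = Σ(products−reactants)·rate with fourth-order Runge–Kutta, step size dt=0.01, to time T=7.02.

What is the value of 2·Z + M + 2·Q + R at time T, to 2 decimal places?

Value at T = 150.52

Check how each reaction changes W = 2·Z + M + 2·Q + R (weight of products minus weight of reactants):
R1: Z -> Q: (2·1) − (2·1) = 2 − 2 = 0
R2: Q -> Z: (2·1) − (2·1) = 2 − 2 = 0
R3: Q -> Z: (2·1) − (2·1) = 2 − 2 = 0
R4: Q + R -> 3 M: (1·3) − (2·1 + 1·1) = 3 − 3 = 0
R5: Z + M -> 3 R: (1·3) − (2·1 + 1·1) = 3 − 3 = 0
Every reaction leaves W unchanged, so W is conserved and no simulation is needed: W(T) = W(0) = 2·43.44 + 8.23 + 2·21.59 + 12.23 = 150.52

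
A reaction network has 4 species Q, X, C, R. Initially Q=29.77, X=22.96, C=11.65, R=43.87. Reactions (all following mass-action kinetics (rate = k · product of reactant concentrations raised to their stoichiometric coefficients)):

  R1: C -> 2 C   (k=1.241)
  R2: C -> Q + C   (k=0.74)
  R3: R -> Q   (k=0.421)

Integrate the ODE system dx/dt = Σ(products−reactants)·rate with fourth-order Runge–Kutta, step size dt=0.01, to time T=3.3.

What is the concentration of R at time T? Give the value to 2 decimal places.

R at T = 10.93

RK4 with dt=0.01: 330 steps to T=3.3. Trajectory (selected grid times):
t=0.00: Q=29.77 X=22.96 C=11.65 R=43.87
t=0.37: Q=40.15 X=22.96 C=18.44 R=37.54
t=0.73: Q=51.62 X=22.96 C=28.82 R=32.26
t=1.10: Q=66.29 X=22.96 C=45.62 R=27.61
t=1.47: Q=86.13 X=22.96 C=72.21 R=23.63
t=1.83: Q=113.70 X=22.96 C=112.88 R=20.30
t=2.20: Q=155.85 X=22.96 C=178.66 R=17.37
t=2.57: Q=220.45 X=22.96 C=282.78 R=14.87
t=2.93: Q=317.51 X=22.96 C=442.06 R=12.78
t=3.30: Q=472.97 X=22.96 C=699.67 R=10.93
Read off R at T=3.3: 10.93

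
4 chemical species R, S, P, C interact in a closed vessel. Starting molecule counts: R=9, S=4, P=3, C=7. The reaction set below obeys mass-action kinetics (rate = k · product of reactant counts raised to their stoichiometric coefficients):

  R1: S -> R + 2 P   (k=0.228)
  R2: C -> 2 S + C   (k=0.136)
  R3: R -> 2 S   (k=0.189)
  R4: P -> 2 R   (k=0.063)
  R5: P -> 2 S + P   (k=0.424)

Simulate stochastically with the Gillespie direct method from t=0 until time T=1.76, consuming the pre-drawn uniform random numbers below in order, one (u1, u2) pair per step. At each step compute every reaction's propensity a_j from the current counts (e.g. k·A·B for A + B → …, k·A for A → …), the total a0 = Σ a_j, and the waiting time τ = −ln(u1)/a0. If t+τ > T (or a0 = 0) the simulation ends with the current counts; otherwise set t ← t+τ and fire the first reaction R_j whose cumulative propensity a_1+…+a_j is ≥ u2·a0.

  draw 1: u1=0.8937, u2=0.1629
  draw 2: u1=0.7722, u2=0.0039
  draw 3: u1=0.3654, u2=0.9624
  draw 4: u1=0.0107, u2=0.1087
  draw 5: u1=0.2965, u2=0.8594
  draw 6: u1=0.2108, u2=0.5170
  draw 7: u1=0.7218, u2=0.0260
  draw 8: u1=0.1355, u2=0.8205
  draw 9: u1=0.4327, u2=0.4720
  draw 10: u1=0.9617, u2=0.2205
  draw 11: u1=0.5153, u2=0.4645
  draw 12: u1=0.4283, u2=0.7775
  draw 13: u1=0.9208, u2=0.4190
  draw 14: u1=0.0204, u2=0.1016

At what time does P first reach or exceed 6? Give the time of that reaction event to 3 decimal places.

t=0.000: R=9 S=4 P=3 C=7
Draw 1: a1=0.912, a2=0.952, a3=1.701, a4=0.189, a5=1.272, a0=5.026; τ=−ln(0.8937)/5.026=0.022 → t=0.022; u2·a0=0.1629·5.026=0.819 ≤ a1=0.912 → R1 fires; R=10 S=3 P=5 C=7
Draw 2: a1=0.684, a2=0.952, a3=1.890, a4=0.315, a5=2.120, a0=5.961; τ=−ln(0.7722)/5.961=0.043 → t=0.066; u2·a0=0.0039·5.961=0.023 ≤ a1=0.684 → R1 fires; R=11 S=2 P=7 C=7
Draw 3: a1=0.456, a2=0.952, a3=2.079, a4=0.441, a5=2.968, a0=6.896; τ=−ln(0.3654)/6.896=0.146 → t=0.212; u2·a0=0.9624·6.896=6.637; a1+…+a4=3.928 < 6.637 ≤ a1+…+a5=6.896 → R5 fires; R=11 S=4 P=7 C=7
Draw 4: a1=0.912, a2=0.952, a3=2.079, a4=0.441, a5=2.968, a0=7.352; τ=−ln(0.0107)/7.352=0.617 → t=0.829; u2·a0=0.1087·7.352=0.799 ≤ a1=0.912 → R1 fires; R=12 S=3 P=9 C=7
Draw 5: a1=0.684, a2=0.952, a3=2.268, a4=0.567, a5=3.816, a0=8.287; τ=−ln(0.2965)/8.287=0.147 → t=0.976; u2·a0=0.8594·8.287=7.122; a1+…+a4=4.471 < 7.122 ≤ a1+…+a5=8.287 → R5 fires; R=12 S=5 P=9 C=7
Draw 6: a1=1.140, a2=0.952, a3=2.268, a4=0.567, a5=3.816, a0=8.743; τ=−ln(0.2108)/8.743=0.178 → t=1.154; u2·a0=0.5170·8.743=4.520; a1+…+a3=4.360 < 4.520 ≤ a1+…+a4=4.927 → R4 fires; R=14 S=5 P=8 C=7
Draw 7: a1=1.140, a2=0.952, a3=2.646, a4=0.504, a5=3.392, a0=8.634; τ=−ln(0.7218)/8.634=0.038 → t=1.191; u2·a0=0.0260·8.634=0.224 ≤ a1=1.140 → R1 fires; R=15 S=4 P=10 C=7
Draw 8: a1=0.912, a2=0.952, a3=2.835, a4=0.630, a5=4.240, a0=9.569; τ=−ln(0.1355)/9.569=0.209 → t=1.400; u2·a0=0.8205·9.569=7.851; a1+…+a4=5.329 < 7.851 ≤ a1+…+a5=9.569 → R5 fires; R=15 S=6 P=10 C=7
Draw 9: a1=1.368, a2=0.952, a3=2.835, a4=0.630, a5=4.240, a0=10.025; τ=−ln(0.4327)/10.025=0.084 → t=1.484; u2·a0=0.4720·10.025=4.732; a1+a2=2.320 < 4.732 ≤ a1+…+a3=5.155 → R3 fires; R=14 S=8 P=10 C=7
Draw 10: a1=1.824, a2=0.952, a3=2.646, a4=0.630, a5=4.240, a0=10.292; τ=−ln(0.9617)/10.292=0.004 → t=1.488; u2·a0=0.2205·10.292=2.269; a1=1.824 < 2.269 ≤ a1+a2=2.776 → R2 fires; R=14 S=10 P=10 C=7
Draw 11: a1=2.280, a2=0.952, a3=2.646, a4=0.630, a5=4.240, a0=10.748; τ=−ln(0.5153)/10.748=0.062 → t=1.549; u2·a0=0.4645·10.748=4.992; a1+a2=3.232 < 4.992 ≤ a1+…+a3=5.878 → R3 fires; R=13 S=12 P=10 C=7
Draw 12: a1=2.736, a2=0.952, a3=2.457, a4=0.630, a5=4.240, a0=11.015; τ=−ln(0.4283)/11.015=0.077 → t=1.626; u2·a0=0.7775·11.015=8.564; a1+…+a4=6.775 < 8.564 ≤ a1+…+a5=11.015 → R5 fires; R=13 S=14 P=10 C=7
Draw 13: a1=3.192, a2=0.952, a3=2.457, a4=0.630, a5=4.240, a0=11.471; τ=−ln(0.9208)/11.471=0.007 → t=1.634; u2·a0=0.4190·11.471=4.806; a1+a2=4.144 < 4.806 ≤ a1+…+a3=6.601 → R3 fires; R=12 S=16 P=10 C=7
Draw 14: a1=3.648, a2=0.952, a3=2.268, a4=0.630, a5=4.240, a0=11.738; τ=−ln(0.0204)/11.738=0.332 → t=1.965 > T=1.76: stop.
P first becomes ≥ 6 when it reaches 7 at the event at t=0.066.

Threshold first reached at t = 0.066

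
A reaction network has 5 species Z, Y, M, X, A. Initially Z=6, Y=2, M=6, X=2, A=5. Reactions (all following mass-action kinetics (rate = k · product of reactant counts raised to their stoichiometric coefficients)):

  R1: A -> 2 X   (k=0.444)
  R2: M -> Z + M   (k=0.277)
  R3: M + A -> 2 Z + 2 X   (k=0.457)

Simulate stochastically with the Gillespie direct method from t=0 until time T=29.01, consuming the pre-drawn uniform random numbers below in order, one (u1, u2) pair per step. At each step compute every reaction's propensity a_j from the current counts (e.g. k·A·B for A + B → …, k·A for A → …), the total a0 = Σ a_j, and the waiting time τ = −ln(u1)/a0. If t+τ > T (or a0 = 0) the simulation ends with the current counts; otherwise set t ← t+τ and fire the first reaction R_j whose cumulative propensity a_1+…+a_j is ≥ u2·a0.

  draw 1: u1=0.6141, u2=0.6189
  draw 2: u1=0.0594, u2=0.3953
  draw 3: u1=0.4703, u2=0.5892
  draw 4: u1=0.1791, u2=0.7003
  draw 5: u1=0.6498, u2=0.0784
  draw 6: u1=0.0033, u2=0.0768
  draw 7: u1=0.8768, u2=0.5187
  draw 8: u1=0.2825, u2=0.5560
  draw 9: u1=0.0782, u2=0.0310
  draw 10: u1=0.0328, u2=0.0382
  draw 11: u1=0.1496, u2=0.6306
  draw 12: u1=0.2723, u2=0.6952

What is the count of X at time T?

X at T = 12

t=0.000: Z=6 Y=2 M=6 X=2 A=5
Draw 1: a1=2.220, a2=1.662, a3=13.710, a0=17.592; τ=−ln(0.6141)/17.592=0.028 → t=0.028; u2·a0=0.6189·17.592=10.888; a1+a2=3.882 < 10.888 ≤ a1+…+a3=17.592 → R3 fires; Z=8 Y=2 M=5 X=4 A=4
Draw 2: a1=1.776, a2=1.385, a3=9.140, a0=12.301; τ=−ln(0.0594)/12.301=0.230 → t=0.257; u2·a0=0.3953·12.301=4.863; a1+a2=3.161 < 4.863 ≤ a1+…+a3=12.301 → R3 fires; Z=10 Y=2 M=4 X=6 A=3
Draw 3: a1=1.332, a2=1.108, a3=5.484, a0=7.924; τ=−ln(0.4703)/7.924=0.095 → t=0.352; u2·a0=0.5892·7.924=4.669; a1+a2=2.440 < 4.669 ≤ a1+…+a3=7.924 → R3 fires; Z=12 Y=2 M=3 X=8 A=2
Draw 4: a1=0.888, a2=0.831, a3=2.742, a0=4.461; τ=−ln(0.1791)/4.461=0.386 → t=0.738; u2·a0=0.7003·4.461=3.124; a1+a2=1.719 < 3.124 ≤ a1+…+a3=4.461 → R3 fires; Z=14 Y=2 M=2 X=10 A=1
Draw 5: a1=0.444, a2=0.554, a3=0.914, a0=1.912; τ=−ln(0.6498)/1.912=0.225 → t=0.963; u2·a0=0.0784·1.912=0.150 ≤ a1=0.444 → R1 fires; Z=14 Y=2 M=2 X=12 A=0
Draw 6: a1=0.000, a2=0.554, a3=0.000, a0=0.554; τ=−ln(0.0033)/0.554=10.314 → t=11.277; u2·a0=0.0768·0.554=0.043; a1=0.000 < 0.043 ≤ a1+a2=0.554 → R2 fires; Z=15 Y=2 M=2 X=12 A=0
Draw 7: a1=0.000, a2=0.554, a3=0.000, a0=0.554; τ=−ln(0.8768)/0.554=0.237 → t=11.515; u2·a0=0.5187·0.554=0.287; a1=0.000 < 0.287 ≤ a1+a2=0.554 → R2 fires; Z=16 Y=2 M=2 X=12 A=0
Draw 8: a1=0.000, a2=0.554, a3=0.000, a0=0.554; τ=−ln(0.2825)/0.554=2.282 → t=13.796; u2·a0=0.5560·0.554=0.308; a1=0.000 < 0.308 ≤ a1+a2=0.554 → R2 fires; Z=17 Y=2 M=2 X=12 A=0
Draw 9: a1=0.000, a2=0.554, a3=0.000, a0=0.554; τ=−ln(0.0782)/0.554=4.600 → t=18.396; u2·a0=0.0310·0.554=0.017; a1=0.000 < 0.017 ≤ a1+a2=0.554 → R2 fires; Z=18 Y=2 M=2 X=12 A=0
Draw 10: a1=0.000, a2=0.554, a3=0.000, a0=0.554; τ=−ln(0.0328)/0.554=6.168 → t=24.565; u2·a0=0.0382·0.554=0.021; a1=0.000 < 0.021 ≤ a1+a2=0.554 → R2 fires; Z=19 Y=2 M=2 X=12 A=0
Draw 11: a1=0.000, a2=0.554, a3=0.000, a0=0.554; τ=−ln(0.1496)/0.554=3.429 → t=27.994; u2·a0=0.6306·0.554=0.349; a1=0.000 < 0.349 ≤ a1+a2=0.554 → R2 fires; Z=20 Y=2 M=2 X=12 A=0
Draw 12: a1=0.000, a2=0.554, a3=0.000, a0=0.554; τ=−ln(0.2723)/0.554=2.348 → t=30.342 > T=29.01: stop.
Read off X at T=29.01: 12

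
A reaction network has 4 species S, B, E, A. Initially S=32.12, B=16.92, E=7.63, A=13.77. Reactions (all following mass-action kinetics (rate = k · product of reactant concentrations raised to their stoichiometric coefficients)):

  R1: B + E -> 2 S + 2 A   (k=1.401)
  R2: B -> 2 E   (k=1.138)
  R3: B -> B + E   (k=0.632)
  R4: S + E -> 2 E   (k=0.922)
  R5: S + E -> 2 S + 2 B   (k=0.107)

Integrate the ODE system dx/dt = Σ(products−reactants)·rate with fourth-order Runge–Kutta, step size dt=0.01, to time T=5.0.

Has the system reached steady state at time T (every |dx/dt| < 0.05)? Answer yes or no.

RK4 with dt=0.01: 500 steps to T=5.0. Trajectory (selected grid times):
t=0.00: S=32.12 B=16.92 E=7.63 A=13.77
t=0.56: S=0.00 B=0.00 E=93.86 A=113.86
t=1.11: S=0.00 B=0.00 E=93.86 A=113.86
t=1.67: S=0.00 B=0.00 E=93.86 A=113.86
t=2.22: S=0.00 B=0.00 E=93.86 A=113.86
t=2.78: S=0.00 B=0.00 E=93.86 A=113.86
t=3.33: S=0.00 B=0.00 E=93.86 A=113.86
t=3.89: S=0.00 B=0.00 E=93.86 A=113.86
t=4.44: S=0.00 B=0.00 E=93.86 A=113.86
t=5.00: S=0.00 B=0.00 E=93.86 A=113.86
Rates at T: R1=0.0000, R2=0.0000, R3=0.0000, R4=0.0000, R5=0.0000
dx/dt at T (Σ net stoichiometry × rate): S=-0.0000, B=-0.0000, E=+0.0000, A=+0.0000
Largest |dx/dt| is |+0.0000| (E) < 0.05 → steady.

Steady state at T: yes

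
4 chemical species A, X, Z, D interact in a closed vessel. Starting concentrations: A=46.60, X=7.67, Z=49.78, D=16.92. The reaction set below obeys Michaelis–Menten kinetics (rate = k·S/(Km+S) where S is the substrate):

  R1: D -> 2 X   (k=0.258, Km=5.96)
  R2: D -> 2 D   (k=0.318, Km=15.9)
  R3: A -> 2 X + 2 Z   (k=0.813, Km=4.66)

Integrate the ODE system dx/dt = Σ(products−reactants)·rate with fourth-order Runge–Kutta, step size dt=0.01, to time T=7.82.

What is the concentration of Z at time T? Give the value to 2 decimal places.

Z at T = 61.27

RK4 with dt=0.01: 782 steps to T=7.82. Trajectory (selected grid times):
t=0.00: A=46.60 X=7.67 Z=49.78 D=16.92
t=0.87: A=45.96 X=9.29 Z=51.07 D=16.90
t=1.74: A=45.32 X=10.90 Z=52.35 D=16.87
t=2.61: A=44.67 X=12.52 Z=53.63 D=16.85
t=3.48: A=44.03 X=14.13 Z=54.91 D=16.83
t=4.34: A=43.40 X=15.72 Z=56.17 D=16.80
t=5.21: A=42.76 X=17.33 Z=57.45 D=16.78
t=6.08: A=42.13 X=18.93 Z=58.73 D=16.76
t=6.95: A=41.49 X=20.54 Z=60.00 D=16.73
t=7.82: A=40.86 X=22.14 Z=61.27 D=16.71
Read off Z at T=7.82: 61.27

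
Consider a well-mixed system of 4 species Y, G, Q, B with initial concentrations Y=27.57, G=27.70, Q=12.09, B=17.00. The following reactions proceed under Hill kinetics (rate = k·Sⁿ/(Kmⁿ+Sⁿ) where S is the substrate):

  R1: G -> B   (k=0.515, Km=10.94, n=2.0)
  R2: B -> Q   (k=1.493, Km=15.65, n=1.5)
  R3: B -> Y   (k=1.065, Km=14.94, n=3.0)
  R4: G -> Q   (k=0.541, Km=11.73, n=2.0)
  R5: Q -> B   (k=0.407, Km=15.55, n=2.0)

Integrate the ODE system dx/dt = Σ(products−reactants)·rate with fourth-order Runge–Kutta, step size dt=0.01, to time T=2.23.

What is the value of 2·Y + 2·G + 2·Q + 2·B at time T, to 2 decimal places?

Value at T = 168.72

Check how each reaction changes W = 2·Y + 2·G + 2·Q + 2·B (weight of products minus weight of reactants):
R1: G -> B: (2·1) − (2·1) = 2 − 2 = 0
R2: B -> Q: (2·1) − (2·1) = 2 − 2 = 0
R3: B -> Y: (2·1) − (2·1) = 2 − 2 = 0
R4: G -> Q: (2·1) − (2·1) = 2 − 2 = 0
R5: Q -> B: (2·1) − (2·1) = 2 − 2 = 0
Every reaction leaves W unchanged, so W is conserved and no simulation is needed: W(T) = W(0) = 2·27.57 + 2·27.70 + 2·12.09 + 2·17.00 = 168.72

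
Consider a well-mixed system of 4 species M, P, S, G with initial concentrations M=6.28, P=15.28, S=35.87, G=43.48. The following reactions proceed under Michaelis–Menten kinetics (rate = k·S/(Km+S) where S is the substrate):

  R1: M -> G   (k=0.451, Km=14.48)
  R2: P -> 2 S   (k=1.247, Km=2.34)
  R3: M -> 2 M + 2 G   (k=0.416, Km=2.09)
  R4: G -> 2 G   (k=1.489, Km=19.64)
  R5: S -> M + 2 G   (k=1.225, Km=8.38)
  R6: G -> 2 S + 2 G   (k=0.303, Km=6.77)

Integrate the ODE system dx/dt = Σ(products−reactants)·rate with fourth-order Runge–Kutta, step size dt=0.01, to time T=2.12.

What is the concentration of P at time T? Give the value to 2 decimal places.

RK4 with dt=0.01: 212 steps to T=2.12. Trajectory (selected grid times):
t=0.00: M=6.28 P=15.28 S=35.87 G=43.48
t=0.24: M=6.56 P=15.02 S=36.28 G=44.45
t=0.47: M=6.83 P=14.77 S=36.66 G=45.39
t=0.71: M=7.11 P=14.51 S=37.07 G=46.37
t=0.94: M=7.38 P=14.27 S=37.45 G=47.31
t=1.18: M=7.66 P=14.01 S=37.85 G=48.30
t=1.41: M=7.93 P=13.77 S=38.24 G=49.26
t=1.65: M=8.21 P=13.51 S=38.63 G=50.26
t=1.88: M=8.48 P=13.27 S=39.01 G=51.22
t=2.12: M=8.77 P=13.01 S=39.41 G=52.23
Read off P at T=2.12: 13.01

P at T = 13.01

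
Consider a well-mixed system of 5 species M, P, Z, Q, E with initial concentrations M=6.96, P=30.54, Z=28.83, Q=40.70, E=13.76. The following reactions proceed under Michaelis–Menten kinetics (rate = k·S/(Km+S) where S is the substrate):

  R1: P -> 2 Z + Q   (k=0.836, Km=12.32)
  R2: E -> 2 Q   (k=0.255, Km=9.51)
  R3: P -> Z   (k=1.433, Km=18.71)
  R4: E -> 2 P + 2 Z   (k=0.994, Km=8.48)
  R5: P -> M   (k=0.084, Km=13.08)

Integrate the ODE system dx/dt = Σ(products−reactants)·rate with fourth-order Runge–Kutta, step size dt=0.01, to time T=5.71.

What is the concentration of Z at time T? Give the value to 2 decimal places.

Z at T = 47.13

RK4 with dt=0.01: 571 steps to T=5.71. Trajectory (selected grid times):
t=0.00: M=6.96 P=30.54 Z=28.83 Q=40.70 E=13.76
t=0.63: M=7.00 P=30.34 Z=30.91 Q=41.26 E=13.28
t=1.27: M=7.03 P=30.13 Z=33.01 Q=41.83 E=12.80
t=1.90: M=7.07 P=29.91 Z=35.06 Q=42.39 E=12.34
t=2.54: M=7.11 P=29.68 Z=37.13 Q=42.95 E=11.87
t=3.17: M=7.15 P=29.44 Z=39.15 Q=43.50 E=11.42
t=3.81: M=7.18 P=29.19 Z=41.18 Q=44.05 E=10.97
t=4.44: M=7.22 P=28.93 Z=43.17 Q=44.59 E=10.53
t=5.08: M=7.26 P=28.66 Z=45.18 Q=45.14 E=10.10
t=5.71: M=7.29 P=28.39 Z=47.13 Q=45.67 E=9.68
Read off Z at T=5.71: 47.13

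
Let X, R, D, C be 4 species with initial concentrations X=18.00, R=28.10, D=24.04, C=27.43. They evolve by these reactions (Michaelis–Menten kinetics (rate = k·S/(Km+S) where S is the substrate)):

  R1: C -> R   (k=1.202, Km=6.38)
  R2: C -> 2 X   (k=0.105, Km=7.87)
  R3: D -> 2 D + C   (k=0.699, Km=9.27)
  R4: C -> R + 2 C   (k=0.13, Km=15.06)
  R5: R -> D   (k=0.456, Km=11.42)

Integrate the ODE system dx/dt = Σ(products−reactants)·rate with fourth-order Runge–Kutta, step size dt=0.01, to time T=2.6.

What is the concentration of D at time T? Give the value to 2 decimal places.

RK4 with dt=0.01: 260 steps to T=2.6. Trajectory (selected grid times):
t=0.00: X=18.00 R=28.10 D=24.04 C=27.43
t=0.29: X=18.05 R=28.31 D=24.28 C=27.29
t=0.58: X=18.09 R=28.53 D=24.52 C=27.16
t=0.87: X=18.14 R=28.74 D=24.76 C=27.03
t=1.16: X=18.19 R=28.95 D=25.01 C=26.89
t=1.44: X=18.23 R=29.15 D=25.24 C=26.76
t=1.73: X=18.28 R=29.36 D=25.48 C=26.63
t=2.02: X=18.33 R=29.57 D=25.73 C=26.50
t=2.31: X=18.38 R=29.78 D=25.97 C=26.37
t=2.60: X=18.42 R=29.99 D=26.22 C=26.24
Read off D at T=2.6: 26.22

D at T = 26.22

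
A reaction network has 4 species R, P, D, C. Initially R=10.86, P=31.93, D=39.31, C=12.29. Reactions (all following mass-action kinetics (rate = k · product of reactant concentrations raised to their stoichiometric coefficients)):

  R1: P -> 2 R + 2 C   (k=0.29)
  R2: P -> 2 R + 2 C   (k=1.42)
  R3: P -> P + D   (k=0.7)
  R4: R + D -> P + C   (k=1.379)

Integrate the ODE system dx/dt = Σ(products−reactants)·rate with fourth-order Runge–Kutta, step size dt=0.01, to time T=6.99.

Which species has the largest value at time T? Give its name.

Dominant species at T: C

RK4 with dt=0.01: 699 steps to T=6.99. Trajectory (selected grid times):
t=0.00: R=10.86 P=31.93 D=39.31 C=12.29
t=0.78: R=68.19 P=35.19 D=0.27 C=197.31
t=1.55: R=119.42 P=16.29 D=0.07 C=275.40
t=2.33: R=143.33 P=7.44 D=0.03 C=311.73
t=3.11: R=154.25 P=3.39 D=0.01 C=328.31
t=3.88: R=159.19 P=1.56 D=0.01 C=335.80
t=4.66: R=161.48 P=0.71 D=0.00 C=339.28
t=5.44: R=162.53 P=0.32 D=0.00 C=340.87
t=6.21: R=163.00 P=0.15 D=0.00 C=341.59
t=6.99: R=163.22 P=0.07 D=0.00 C=341.92
At T=6.99: R=163.22 P=0.07 D=0.00 C=341.92; the largest is C.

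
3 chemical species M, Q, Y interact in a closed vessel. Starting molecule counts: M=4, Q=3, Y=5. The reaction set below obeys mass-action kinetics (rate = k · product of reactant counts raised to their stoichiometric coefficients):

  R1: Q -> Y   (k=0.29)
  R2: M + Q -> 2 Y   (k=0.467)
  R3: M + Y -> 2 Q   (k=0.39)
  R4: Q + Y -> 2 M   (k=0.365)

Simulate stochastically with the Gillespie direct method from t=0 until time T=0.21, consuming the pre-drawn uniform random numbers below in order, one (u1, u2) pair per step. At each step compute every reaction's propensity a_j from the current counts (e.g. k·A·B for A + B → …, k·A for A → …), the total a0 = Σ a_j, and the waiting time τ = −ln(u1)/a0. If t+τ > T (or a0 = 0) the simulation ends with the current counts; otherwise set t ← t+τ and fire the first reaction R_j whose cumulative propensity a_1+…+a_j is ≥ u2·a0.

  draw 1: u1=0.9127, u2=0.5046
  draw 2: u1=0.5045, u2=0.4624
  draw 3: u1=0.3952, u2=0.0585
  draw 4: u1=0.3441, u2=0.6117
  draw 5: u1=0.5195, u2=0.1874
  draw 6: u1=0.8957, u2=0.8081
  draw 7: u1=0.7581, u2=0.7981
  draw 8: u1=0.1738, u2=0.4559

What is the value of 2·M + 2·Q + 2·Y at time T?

Check how each reaction changes W = 2·M + 2·Q + 2·Y (weight of products minus weight of reactants):
R1: Q -> Y: (2·1) − (2·1) = 2 − 2 = 0
R2: M + Q -> 2 Y: (2·2) − (2·1 + 2·1) = 4 − 4 = 0
R3: M + Y -> 2 Q: (2·2) − (2·1 + 2·1) = 4 − 4 = 0
R4: Q + Y -> 2 M: (2·2) − (2·1 + 2·1) = 4 − 4 = 0
Every reaction leaves W unchanged, so W is conserved and no simulation is needed: W(T) = W(0) = 2·4 + 2·3 + 2·5 = 24

Value at T = 24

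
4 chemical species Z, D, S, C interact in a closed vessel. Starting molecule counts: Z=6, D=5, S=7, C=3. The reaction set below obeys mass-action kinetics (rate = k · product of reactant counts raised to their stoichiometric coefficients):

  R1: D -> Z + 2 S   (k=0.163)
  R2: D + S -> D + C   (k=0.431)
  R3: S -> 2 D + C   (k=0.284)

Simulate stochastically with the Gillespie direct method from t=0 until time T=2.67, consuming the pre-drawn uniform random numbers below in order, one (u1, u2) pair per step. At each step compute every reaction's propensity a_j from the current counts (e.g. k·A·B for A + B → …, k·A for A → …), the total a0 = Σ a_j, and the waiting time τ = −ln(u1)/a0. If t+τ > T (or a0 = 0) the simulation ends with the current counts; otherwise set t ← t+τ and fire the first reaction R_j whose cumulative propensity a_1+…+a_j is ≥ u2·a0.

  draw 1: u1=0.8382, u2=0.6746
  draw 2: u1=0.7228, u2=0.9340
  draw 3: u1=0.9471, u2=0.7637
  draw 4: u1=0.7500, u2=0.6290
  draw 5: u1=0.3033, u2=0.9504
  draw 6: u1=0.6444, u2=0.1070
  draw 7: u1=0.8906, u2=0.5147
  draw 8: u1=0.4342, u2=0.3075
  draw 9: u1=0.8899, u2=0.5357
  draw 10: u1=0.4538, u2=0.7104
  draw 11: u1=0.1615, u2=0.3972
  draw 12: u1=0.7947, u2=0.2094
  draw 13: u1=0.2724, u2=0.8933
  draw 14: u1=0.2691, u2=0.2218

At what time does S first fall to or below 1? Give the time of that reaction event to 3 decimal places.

Threshold first reached at t = 0.294

t=0.000: Z=6 D=5 S=7 C=3
Draw 1: a1=0.815, a2=15.085, a3=1.988, a0=17.888; τ=−ln(0.8382)/17.888=0.010 → t=0.010; u2·a0=0.6746·17.888=12.067; a1=0.815 < 12.067 ≤ a1+a2=15.900 → R2 fires; Z=6 D=5 S=6 C=4
Draw 2: a1=0.815, a2=12.930, a3=1.704, a0=15.449; τ=−ln(0.7228)/15.449=0.021 → t=0.031; u2·a0=0.9340·15.449=14.429; a1+a2=13.745 < 14.429 ≤ a1+…+a3=15.449 → R3 fires; Z=6 D=7 S=5 C=5
Draw 3: a1=1.141, a2=15.085, a3=1.420, a0=17.646; τ=−ln(0.9471)/17.646=0.003 → t=0.034; u2·a0=0.7637·17.646=13.476; a1=1.141 < 13.476 ≤ a1+a2=16.226 → R2 fires; Z=6 D=7 S=4 C=6
Draw 4: a1=1.141, a2=12.068, a3=1.136, a0=14.345; τ=−ln(0.7500)/14.345=0.020 → t=0.054; u2·a0=0.6290·14.345=9.023; a1=1.141 < 9.023 ≤ a1+a2=13.209 → R2 fires; Z=6 D=7 S=3 C=7
Draw 5: a1=1.141, a2=9.051, a3=0.852, a0=11.044; τ=−ln(0.3033)/11.044=0.108 → t=0.162; u2·a0=0.9504·11.044=10.496; a1+a2=10.192 < 10.496 ≤ a1+…+a3=11.044 → R3 fires; Z=6 D=9 S=2 C=8
Draw 6: a1=1.467, a2=7.758, a3=0.568, a0=9.793; τ=−ln(0.6444)/9.793=0.045 → t=0.207; u2·a0=0.1070·9.793=1.048 ≤ a1=1.467 → R1 fires; Z=7 D=8 S=4 C=8
Draw 7: a1=1.304, a2=13.792, a3=1.136, a0=16.232; τ=−ln(0.8906)/16.232=0.007 → t=0.214; u2·a0=0.5147·16.232=8.355; a1=1.304 < 8.355 ≤ a1+a2=15.096 → R2 fires; Z=7 D=8 S=3 C=9
Draw 8: a1=1.304, a2=10.344, a3=0.852, a0=12.500; τ=−ln(0.4342)/12.500=0.067 → t=0.281; u2·a0=0.3075·12.500=3.844; a1=1.304 < 3.844 ≤ a1+a2=11.648 → R2 fires; Z=7 D=8 S=2 C=10
Draw 9: a1=1.304, a2=6.896, a3=0.568, a0=8.768; τ=−ln(0.8899)/8.768=0.013 → t=0.294; u2·a0=0.5357·8.768=4.697; a1=1.304 < 4.697 ≤ a1+a2=8.200 → R2 fires; Z=7 D=8 S=1 C=11
Draw 10: a1=1.304, a2=3.448, a3=0.284, a0=5.036; τ=−ln(0.4538)/5.036=0.157 → t=0.451; u2·a0=0.7104·5.036=3.578; a1=1.304 < 3.578 ≤ a1+a2=4.752 → R2 fires; Z=7 D=8 S=0 C=12
Draw 11: a1=1.304, a2=0.000, a3=0.000, a0=1.304; τ=−ln(0.1615)/1.304=1.398 → t=1.849; u2·a0=0.3972·1.304=0.518 ≤ a1=1.304 → R1 fires; Z=8 D=7 S=2 C=12
Draw 12: a1=1.141, a2=6.034, a3=0.568, a0=7.743; τ=−ln(0.7947)/7.743=0.030 → t=1.879; u2·a0=0.2094·7.743=1.621; a1=1.141 < 1.621 ≤ a1+a2=7.175 → R2 fires; Z=8 D=7 S=1 C=13
Draw 13: a1=1.141, a2=3.017, a3=0.284, a0=4.442; τ=−ln(0.2724)/4.442=0.293 → t=2.172; u2·a0=0.8933·4.442=3.968; a1=1.141 < 3.968 ≤ a1+a2=4.158 → R2 fires; Z=8 D=7 S=0 C=14
Draw 14: a1=1.141, a2=0.000, a3=0.000, a0=1.141; τ=−ln(0.2691)/1.141=1.150 → t=3.322 > T=2.67: stop.
S first becomes ≤ 1 when it reaches 1 at the event at t=0.294.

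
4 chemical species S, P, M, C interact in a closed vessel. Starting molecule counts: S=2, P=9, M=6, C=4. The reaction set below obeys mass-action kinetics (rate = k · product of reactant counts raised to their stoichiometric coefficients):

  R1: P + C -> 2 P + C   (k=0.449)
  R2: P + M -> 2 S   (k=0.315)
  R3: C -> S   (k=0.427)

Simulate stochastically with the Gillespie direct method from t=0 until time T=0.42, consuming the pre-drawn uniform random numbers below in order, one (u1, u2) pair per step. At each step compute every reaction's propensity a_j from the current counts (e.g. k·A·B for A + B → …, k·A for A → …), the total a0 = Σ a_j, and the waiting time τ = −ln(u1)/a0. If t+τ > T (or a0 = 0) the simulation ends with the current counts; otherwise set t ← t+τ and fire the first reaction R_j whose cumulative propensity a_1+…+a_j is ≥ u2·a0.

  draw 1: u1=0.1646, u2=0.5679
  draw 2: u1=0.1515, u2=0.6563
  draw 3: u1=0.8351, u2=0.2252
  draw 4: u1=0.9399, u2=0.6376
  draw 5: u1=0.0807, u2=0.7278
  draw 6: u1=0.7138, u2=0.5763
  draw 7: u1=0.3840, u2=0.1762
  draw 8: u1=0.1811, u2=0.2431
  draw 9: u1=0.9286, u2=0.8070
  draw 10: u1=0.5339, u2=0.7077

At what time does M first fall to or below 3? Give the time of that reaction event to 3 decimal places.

t=0.000: S=2 P=9 M=6 C=4
Draw 1: a1=16.164, a2=17.010, a3=1.708, a0=34.882; τ=−ln(0.1646)/34.882=0.052 → t=0.052; u2·a0=0.5679·34.882=19.809; a1=16.164 < 19.809 ≤ a1+a2=33.174 → R2 fires; S=4 P=8 M=5 C=4
Draw 2: a1=14.368, a2=12.600, a3=1.708, a0=28.676; τ=−ln(0.1515)/28.676=0.066 → t=0.118; u2·a0=0.6563·28.676=18.820; a1=14.368 < 18.820 ≤ a1+a2=26.968 → R2 fires; S=6 P=7 M=4 C=4
Draw 3: a1=12.572, a2=8.820, a3=1.708, a0=23.100; τ=−ln(0.8351)/23.100=0.008 → t=0.125; u2·a0=0.2252·23.100=5.202 ≤ a1=12.572 → R1 fires; S=6 P=8 M=4 C=4
Draw 4: a1=14.368, a2=10.080, a3=1.708, a0=26.156; τ=−ln(0.9399)/26.156=0.002 → t=0.128; u2·a0=0.6376·26.156=16.677; a1=14.368 < 16.677 ≤ a1+a2=24.448 → R2 fires; S=8 P=7 M=3 C=4
Draw 5: a1=12.572, a2=6.615, a3=1.708, a0=20.895; τ=−ln(0.0807)/20.895=0.120 → t=0.248; u2·a0=0.7278·20.895=15.207; a1=12.572 < 15.207 ≤ a1+a2=19.187 → R2 fires; S=10 P=6 M=2 C=4
Draw 6: a1=10.776, a2=3.780, a3=1.708, a0=16.264; τ=−ln(0.7138)/16.264=0.021 → t=0.269; u2·a0=0.5763·16.264=9.373 ≤ a1=10.776 → R1 fires; S=10 P=7 M=2 C=4
Draw 7: a1=12.572, a2=4.410, a3=1.708, a0=18.690; τ=−ln(0.3840)/18.690=0.051 → t=0.320; u2·a0=0.1762·18.690=3.293 ≤ a1=12.572 → R1 fires; S=10 P=8 M=2 C=4
Draw 8: a1=14.368, a2=5.040, a3=1.708, a0=21.116; τ=−ln(0.1811)/21.116=0.081 → t=0.401; u2·a0=0.2431·21.116=5.133 ≤ a1=14.368 → R1 fires; S=10 P=9 M=2 C=4
Draw 9: a1=16.164, a2=5.670, a3=1.708, a0=23.542; τ=−ln(0.9286)/23.542=0.003 → t=0.404; u2·a0=0.8070·23.542=18.998; a1=16.164 < 18.998 ≤ a1+a2=21.834 → R2 fires; S=12 P=8 M=1 C=4
Draw 10: a1=14.368, a2=2.520, a3=1.708, a0=18.596; τ=−ln(0.5339)/18.596=0.034 → t=0.438 > T=0.42: stop.
M first becomes ≤ 3 when it reaches 3 at the event at t=0.128.

Threshold first reached at t = 0.128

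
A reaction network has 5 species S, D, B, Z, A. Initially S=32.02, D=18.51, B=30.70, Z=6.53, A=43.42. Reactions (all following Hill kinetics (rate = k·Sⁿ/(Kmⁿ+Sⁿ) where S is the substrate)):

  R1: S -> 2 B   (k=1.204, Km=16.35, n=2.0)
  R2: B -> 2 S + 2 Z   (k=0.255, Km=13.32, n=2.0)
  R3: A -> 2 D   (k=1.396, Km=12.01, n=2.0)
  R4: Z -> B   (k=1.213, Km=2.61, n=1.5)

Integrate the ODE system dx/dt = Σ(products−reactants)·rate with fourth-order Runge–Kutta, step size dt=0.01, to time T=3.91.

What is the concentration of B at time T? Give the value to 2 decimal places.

RK4 with dt=0.01: 391 steps to T=3.91. Trajectory (selected grid times):
t=0.00: S=32.02 D=18.51 B=30.70 Z=6.53 A=43.42
t=0.43: S=31.80 D=19.62 B=31.84 Z=6.30 A=42.86
t=0.87: S=31.57 D=20.76 B=33.00 Z=6.07 A=42.29
t=1.30: S=31.35 D=21.87 B=34.13 Z=5.86 A=41.74
t=1.74: S=31.13 D=23.01 B=35.27 Z=5.65 A=41.17
t=2.17: S=30.92 D=24.11 B=36.38 Z=5.44 A=40.62
t=2.61: S=30.70 D=25.24 B=37.50 Z=5.25 A=40.06
t=3.04: S=30.50 D=26.34 B=38.59 Z=5.06 A=39.51
t=3.48: S=30.29 D=27.46 B=39.70 Z=4.87 A=38.94
t=3.91: S=30.08 D=28.56 B=40.77 Z=4.70 A=38.40
Read off B at T=3.91: 40.77

B at T = 40.77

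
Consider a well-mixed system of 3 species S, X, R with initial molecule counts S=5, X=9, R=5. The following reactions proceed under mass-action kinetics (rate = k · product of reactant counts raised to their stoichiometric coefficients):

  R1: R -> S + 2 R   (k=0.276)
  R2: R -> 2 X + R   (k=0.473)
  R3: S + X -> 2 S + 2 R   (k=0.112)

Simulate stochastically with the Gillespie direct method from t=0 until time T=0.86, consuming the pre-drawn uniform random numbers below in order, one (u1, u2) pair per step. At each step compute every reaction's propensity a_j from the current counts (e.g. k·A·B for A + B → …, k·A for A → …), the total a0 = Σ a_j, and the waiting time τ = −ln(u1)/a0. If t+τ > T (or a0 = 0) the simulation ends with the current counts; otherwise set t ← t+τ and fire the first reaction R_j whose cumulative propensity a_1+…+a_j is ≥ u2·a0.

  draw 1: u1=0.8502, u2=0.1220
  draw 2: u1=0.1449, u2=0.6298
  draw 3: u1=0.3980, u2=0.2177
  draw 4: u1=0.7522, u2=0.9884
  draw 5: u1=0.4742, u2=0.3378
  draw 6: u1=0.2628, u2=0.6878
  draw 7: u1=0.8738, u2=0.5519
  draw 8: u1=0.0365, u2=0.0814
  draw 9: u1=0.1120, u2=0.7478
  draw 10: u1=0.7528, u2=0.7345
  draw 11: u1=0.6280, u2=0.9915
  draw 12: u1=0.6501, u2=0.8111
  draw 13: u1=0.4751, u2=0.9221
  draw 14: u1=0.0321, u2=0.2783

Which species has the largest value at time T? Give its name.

Dominant species at T: R

t=0.000: S=5 X=9 R=5
Draw 1: a1=1.380, a2=2.365, a3=5.040, a0=8.785; τ=−ln(0.8502)/8.785=0.018 → t=0.018; u2·a0=0.1220·8.785=1.072 ≤ a1=1.380 → R1 fires; S=6 X=9 R=6
Draw 2: a1=1.656, a2=2.838, a3=6.048, a0=10.542; τ=−ln(0.1449)/10.542=0.183 → t=0.202; u2·a0=0.6298·10.542=6.639; a1+a2=4.494 < 6.639 ≤ a1+…+a3=10.542 → R3 fires; S=7 X=8 R=8
Draw 3: a1=2.208, a2=3.784, a3=6.272, a0=12.264; τ=−ln(0.3980)/12.264=0.075 → t=0.277; u2·a0=0.2177·12.264=2.670; a1=2.208 < 2.670 ≤ a1+a2=5.992 → R2 fires; S=7 X=10 R=8
Draw 4: a1=2.208, a2=3.784, a3=7.840, a0=13.832; τ=−ln(0.7522)/13.832=0.021 → t=0.297; u2·a0=0.9884·13.832=13.672; a1+a2=5.992 < 13.672 ≤ a1+…+a3=13.832 → R3 fires; S=8 X=9 R=10
Draw 5: a1=2.760, a2=4.730, a3=8.064, a0=15.554; τ=−ln(0.4742)/15.554=0.048 → t=0.345; u2·a0=0.3378·15.554=5.254; a1=2.760 < 5.254 ≤ a1+a2=7.490 → R2 fires; S=8 X=11 R=10
Draw 6: a1=2.760, a2=4.730, a3=9.856, a0=17.346; τ=−ln(0.2628)/17.346=0.077 → t=0.422; u2·a0=0.6878·17.346=11.931; a1+a2=7.490 < 11.931 ≤ a1+…+a3=17.346 → R3 fires; S=9 X=10 R=12
Draw 7: a1=3.312, a2=5.676, a3=10.080, a0=19.068; τ=−ln(0.8738)/19.068=0.007 → t=0.430; u2·a0=0.5519·19.068=10.524; a1+a2=8.988 < 10.524 ≤ a1+…+a3=19.068 → R3 fires; S=10 X=9 R=14
Draw 8: a1=3.864, a2=6.622, a3=10.080, a0=20.566; τ=−ln(0.0365)/20.566=0.161 → t=0.590; u2·a0=0.0814·20.566=1.674 ≤ a1=3.864 → R1 fires; S=11 X=9 R=15
Draw 9: a1=4.140, a2=7.095, a3=11.088, a0=22.323; τ=−ln(0.1120)/22.323=0.098 → t=0.689; u2·a0=0.7478·22.323=16.693; a1+a2=11.235 < 16.693 ≤ a1+…+a3=22.323 → R3 fires; S=12 X=8 R=17
Draw 10: a1=4.692, a2=8.041, a3=10.752, a0=23.485; τ=−ln(0.7528)/23.485=0.012 → t=0.701; u2·a0=0.7345·23.485=17.250; a1+a2=12.733 < 17.250 ≤ a1+…+a3=23.485 → R3 fires; S=13 X=7 R=19
Draw 11: a1=5.244, a2=8.987, a3=10.192, a0=24.423; τ=−ln(0.6280)/24.423=0.019 → t=0.720; u2·a0=0.9915·24.423=24.215; a1+a2=14.231 < 24.215 ≤ a1+…+a3=24.423 → R3 fires; S=14 X=6 R=21
Draw 12: a1=5.796, a2=9.933, a3=9.408, a0=25.137; τ=−ln(0.6501)/25.137=0.017 → t=0.737; u2·a0=0.8111·25.137=20.389; a1+a2=15.729 < 20.389 ≤ a1+…+a3=25.137 → R3 fires; S=15 X=5 R=23
Draw 13: a1=6.348, a2=10.879, a3=8.400, a0=25.627; τ=−ln(0.4751)/25.627=0.029 → t=0.766; u2·a0=0.9221·25.627=23.631; a1+a2=17.227 < 23.631 ≤ a1+…+a3=25.627 → R3 fires; S=16 X=4 R=25
Draw 14: a1=6.900, a2=11.825, a3=7.168, a0=25.893; τ=−ln(0.0321)/25.893=0.133 → t=0.899 > T=0.86: stop.
At T=0.86: S=16 X=4 R=25; the largest is R.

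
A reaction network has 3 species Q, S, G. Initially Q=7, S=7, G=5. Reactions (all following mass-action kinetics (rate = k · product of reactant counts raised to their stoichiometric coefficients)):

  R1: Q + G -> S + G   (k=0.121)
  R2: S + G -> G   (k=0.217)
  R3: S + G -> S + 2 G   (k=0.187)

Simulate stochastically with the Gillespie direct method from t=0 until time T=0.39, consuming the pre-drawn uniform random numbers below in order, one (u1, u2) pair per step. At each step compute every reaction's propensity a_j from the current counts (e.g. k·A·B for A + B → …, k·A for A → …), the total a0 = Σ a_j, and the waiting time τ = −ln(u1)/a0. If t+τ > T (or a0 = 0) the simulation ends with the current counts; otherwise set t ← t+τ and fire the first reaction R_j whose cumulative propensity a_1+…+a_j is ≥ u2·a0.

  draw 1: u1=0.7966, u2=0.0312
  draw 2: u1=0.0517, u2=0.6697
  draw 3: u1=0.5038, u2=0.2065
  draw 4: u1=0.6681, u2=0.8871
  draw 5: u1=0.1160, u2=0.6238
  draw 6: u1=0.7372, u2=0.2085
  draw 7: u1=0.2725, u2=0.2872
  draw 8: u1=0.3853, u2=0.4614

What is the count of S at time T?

t=0.000: Q=7 S=7 G=5
Draw 1: a1=4.235, a2=7.595, a3=6.545, a0=18.375; τ=−ln(0.7966)/18.375=0.012 → t=0.012; u2·a0=0.0312·18.375=0.573 ≤ a1=4.235 → R1 fires; Q=6 S=8 G=5
Draw 2: a1=3.630, a2=8.680, a3=7.480, a0=19.790; τ=−ln(0.0517)/19.790=0.150 → t=0.162; u2·a0=0.6697·19.790=13.253; a1+a2=12.310 < 13.253 ≤ a1+…+a3=19.790 → R3 fires; Q=6 S=8 G=6
Draw 3: a1=4.356, a2=10.416, a3=8.976, a0=23.748; τ=−ln(0.5038)/23.748=0.029 → t=0.191; u2·a0=0.2065·23.748=4.904; a1=4.356 < 4.904 ≤ a1+a2=14.772 → R2 fires; Q=6 S=7 G=6
Draw 4: a1=4.356, a2=9.114, a3=7.854, a0=21.324; τ=−ln(0.6681)/21.324=0.019 → t=0.210; u2·a0=0.8871·21.324=18.917; a1+a2=13.470 < 18.917 ≤ a1+…+a3=21.324 → R3 fires; Q=6 S=7 G=7
Draw 5: a1=5.082, a2=10.633, a3=9.163, a0=24.878; τ=−ln(0.1160)/24.878=0.087 → t=0.296; u2·a0=0.6238·24.878=15.519; a1=5.082 < 15.519 ≤ a1+a2=15.715 → R2 fires; Q=6 S=6 G=7
Draw 6: a1=5.082, a2=9.114, a3=7.854, a0=22.050; τ=−ln(0.7372)/22.050=0.014 → t=0.310; u2·a0=0.2085·22.050=4.597 ≤ a1=5.082 → R1 fires; Q=5 S=7 G=7
Draw 7: a1=4.235, a2=10.633, a3=9.163, a0=24.031; τ=−ln(0.2725)/24.031=0.054 → t=0.364; u2·a0=0.2872·24.031=6.902; a1=4.235 < 6.902 ≤ a1+a2=14.868 → R2 fires; Q=5 S=6 G=7
Draw 8: a1=4.235, a2=9.114, a3=7.854, a0=21.203; τ=−ln(0.3853)/21.203=0.045 → t=0.409 > T=0.39: stop.
Read off S at T=0.39: 6

S at T = 6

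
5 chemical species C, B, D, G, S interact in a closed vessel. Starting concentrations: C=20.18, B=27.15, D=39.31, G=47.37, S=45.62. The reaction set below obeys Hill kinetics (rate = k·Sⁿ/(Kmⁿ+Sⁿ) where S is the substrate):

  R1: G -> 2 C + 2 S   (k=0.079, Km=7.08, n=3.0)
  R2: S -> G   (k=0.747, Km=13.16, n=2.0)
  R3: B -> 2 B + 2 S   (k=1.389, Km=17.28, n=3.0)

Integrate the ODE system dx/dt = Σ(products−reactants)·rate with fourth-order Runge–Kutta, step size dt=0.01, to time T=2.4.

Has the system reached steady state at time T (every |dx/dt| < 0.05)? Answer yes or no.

Steady state at T: no

RK4 with dt=0.01: 240 steps to T=2.4. Trajectory (selected grid times):
t=0.00: C=20.18 B=27.15 D=39.31 G=47.37 S=45.62
t=0.27: C=20.22 B=27.45 D=39.31 G=47.54 S=46.07
t=0.53: C=20.26 B=27.74 D=39.31 G=47.69 S=46.52
t=0.80: C=20.31 B=28.04 D=39.31 G=47.86 S=46.98
t=1.07: C=20.35 B=28.35 D=39.31 G=48.03 S=47.44
t=1.33: C=20.39 B=28.64 D=39.31 G=48.19 S=47.89
t=1.60: C=20.43 B=28.95 D=39.31 G=48.35 S=48.36
t=1.87: C=20.47 B=29.26 D=39.31 G=48.52 S=48.84
t=2.13: C=20.52 B=29.56 D=39.31 G=48.68 S=49.30
t=2.40: C=20.56 B=29.87 D=39.31 G=48.85 S=49.78
Rates at T: R1=0.0788, R2=0.6982, R3=1.1638
dx/dt at T (Σ net stoichiometry × rate): C=+0.1575, B=+1.1638, D=+0.0000, G=+0.6194, S=+1.7869
Largest |dx/dt| is |+1.7869| (S) ≥ 0.05 → not steady.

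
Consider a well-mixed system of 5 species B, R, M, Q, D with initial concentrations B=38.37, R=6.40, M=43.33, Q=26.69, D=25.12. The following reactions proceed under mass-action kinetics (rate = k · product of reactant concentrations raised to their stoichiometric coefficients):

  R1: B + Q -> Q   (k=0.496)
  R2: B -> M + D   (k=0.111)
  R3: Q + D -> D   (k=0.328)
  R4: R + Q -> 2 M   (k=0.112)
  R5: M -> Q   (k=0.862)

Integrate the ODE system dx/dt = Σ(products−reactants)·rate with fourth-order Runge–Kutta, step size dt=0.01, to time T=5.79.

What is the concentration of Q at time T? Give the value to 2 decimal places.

Q at T = 0.06

RK4 with dt=0.01: 579 steps to T=5.79. Trajectory (selected grid times):
t=0.00: B=38.37 R=6.40 M=43.33 Q=26.69 D=25.12
t=0.64: B=3.10 R=3.69 M=29.08 Q=3.16 D=25.75
t=1.29: B=1.31 R=3.08 M=17.61 Q=1.88 D=25.90
t=1.93: B=0.76 R=2.77 M=10.66 Q=1.14 D=25.97
t=2.57: B=0.53 R=2.60 M=6.43 Q=0.69 D=26.01
t=3.22: B=0.42 R=2.50 M=3.85 Q=0.41 D=26.05
t=3.86: B=0.35 R=2.44 M=2.32 Q=0.25 D=26.07
t=4.50: B=0.31 R=2.41 M=1.41 Q=0.15 D=26.10
t=5.15: B=0.27 R=2.39 M=0.85 Q=0.09 D=26.12
t=5.79: B=0.25 R=2.38 M=0.52 Q=0.06 D=26.14
Read off Q at T=5.79: 0.06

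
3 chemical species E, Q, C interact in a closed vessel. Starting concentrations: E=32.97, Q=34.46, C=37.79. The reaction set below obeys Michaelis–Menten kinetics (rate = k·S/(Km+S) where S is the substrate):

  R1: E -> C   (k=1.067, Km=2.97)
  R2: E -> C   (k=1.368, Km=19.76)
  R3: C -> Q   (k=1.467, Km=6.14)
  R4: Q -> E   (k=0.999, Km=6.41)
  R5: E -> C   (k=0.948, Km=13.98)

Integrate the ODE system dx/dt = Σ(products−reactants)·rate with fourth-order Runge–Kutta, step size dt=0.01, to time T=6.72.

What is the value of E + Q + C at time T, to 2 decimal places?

Value at T = 105.22

Check how each reaction changes W = E + Q + C (weight of products minus weight of reactants):
R1: E -> C: (1·1) − (1·1) = 1 − 1 = 0
R2: E -> C: (1·1) − (1·1) = 1 − 1 = 0
R3: C -> Q: (1·1) − (1·1) = 1 − 1 = 0
R4: Q -> E: (1·1) − (1·1) = 1 − 1 = 0
R5: E -> C: (1·1) − (1·1) = 1 − 1 = 0
Every reaction leaves W unchanged, so W is conserved and no simulation is needed: W(T) = W(0) = 32.97 + 34.46 + 37.79 = 105.22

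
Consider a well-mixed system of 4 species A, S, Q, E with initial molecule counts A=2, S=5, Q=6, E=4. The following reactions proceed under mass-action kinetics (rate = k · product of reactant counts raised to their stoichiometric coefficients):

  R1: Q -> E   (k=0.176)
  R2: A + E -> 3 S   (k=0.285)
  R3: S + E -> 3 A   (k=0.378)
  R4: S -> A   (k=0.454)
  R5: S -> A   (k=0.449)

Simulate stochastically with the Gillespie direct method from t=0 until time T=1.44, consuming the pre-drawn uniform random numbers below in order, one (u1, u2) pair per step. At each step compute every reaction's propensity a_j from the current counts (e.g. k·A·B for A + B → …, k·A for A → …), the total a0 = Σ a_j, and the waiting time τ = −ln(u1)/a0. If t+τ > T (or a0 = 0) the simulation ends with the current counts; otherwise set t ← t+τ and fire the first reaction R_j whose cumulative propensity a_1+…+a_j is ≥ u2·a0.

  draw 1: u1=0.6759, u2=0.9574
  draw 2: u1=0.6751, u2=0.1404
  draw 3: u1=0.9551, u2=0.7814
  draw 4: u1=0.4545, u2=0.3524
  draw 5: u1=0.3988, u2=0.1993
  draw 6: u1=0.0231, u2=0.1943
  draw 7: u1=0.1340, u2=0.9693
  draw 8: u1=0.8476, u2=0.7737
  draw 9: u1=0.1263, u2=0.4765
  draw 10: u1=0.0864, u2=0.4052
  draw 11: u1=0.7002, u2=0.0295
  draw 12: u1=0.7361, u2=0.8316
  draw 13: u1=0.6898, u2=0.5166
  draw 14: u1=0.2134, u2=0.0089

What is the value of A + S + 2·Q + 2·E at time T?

Check how each reaction changes W = A + S + 2·Q + 2·E (weight of products minus weight of reactants):
R1: Q -> E: (2·1) − (2·1) = 2 − 2 = 0
R2: A + E -> 3 S: (1·3) − (1·1 + 2·1) = 3 − 3 = 0
R3: S + E -> 3 A: (1·3) − (1·1 + 2·1) = 3 − 3 = 0
R4: S -> A: (1·1) − (1·1) = 1 − 1 = 0
R5: S -> A: (1·1) − (1·1) = 1 − 1 = 0
Every reaction leaves W unchanged, so W is conserved and no simulation is needed: W(T) = W(0) = 2 + 5 + 2·6 + 2·4 = 27

Value at T = 27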